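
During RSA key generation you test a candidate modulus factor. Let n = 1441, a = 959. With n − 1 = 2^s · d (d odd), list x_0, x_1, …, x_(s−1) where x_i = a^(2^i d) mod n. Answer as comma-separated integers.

n − 1 = 1440 = 2^5 · 45, so s = 5 and d = 45.
x_0 = 959^45 mod 1441 = 1440.
x_1 = 1440^2 mod 1441 = 1.
x_2 = 1^2 mod 1441 = 1.
x_3 = 1^2 mod 1441 = 1.
x_4 = 1^2 mod 1441 = 1.

1440, 1, 1, 1, 1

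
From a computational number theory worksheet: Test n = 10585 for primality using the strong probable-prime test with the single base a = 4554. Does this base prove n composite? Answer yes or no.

n − 1 = 10584 = 2^3 · 1323, so s = 3 and d = 1323.
x_0 = 4554^1323 mod 10585 = 1219.
x_0 is neither 1 nor 10584, so continue squaring.
x_1 = 1219^2 mod 10585 = 4061.
x_2 = 4061^2 mod 10585 = 291.
Reached i = s−1 = 2 without hitting −1: 4554 is a Miller–Rabin witness and 10585 is composite.

yes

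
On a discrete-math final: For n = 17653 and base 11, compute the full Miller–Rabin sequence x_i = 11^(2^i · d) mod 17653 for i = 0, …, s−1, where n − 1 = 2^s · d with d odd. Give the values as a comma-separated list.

3998, 8039

n − 1 = 17652 = 2^2 · 4413, so s = 2 and d = 4413.
x_0 = 11^4413 mod 17653 = 3998.
x_1 = 3998^2 mod 17653 = 8039.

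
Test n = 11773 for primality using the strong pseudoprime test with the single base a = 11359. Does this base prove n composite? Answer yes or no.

yes

n − 1 = 11772 = 2^2 · 2943, so s = 2 and d = 2943.
x_0 = 11359^2943 mod 11773 = 7138.
x_0 is neither 1 nor 11772, so continue squaring.
x_1 = 7138^2 mod 11773 = 9273.
Reached i = s−1 = 1 without hitting −1: 11359 is a Miller–Rabin witness and 11773 is composite.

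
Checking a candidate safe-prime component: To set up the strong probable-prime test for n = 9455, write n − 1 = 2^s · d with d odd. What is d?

4727

Halving: 9454 → 4727; 4727 is odd.
So 9454 = 2^1 · 4727.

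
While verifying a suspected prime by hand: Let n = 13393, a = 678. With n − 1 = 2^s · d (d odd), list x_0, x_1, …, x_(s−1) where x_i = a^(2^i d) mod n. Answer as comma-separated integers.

4264, 7395, 2406, 3060

n − 1 = 13392 = 2^4 · 837, so s = 4 and d = 837.
x_0 = 678^837 mod 13393 = 4264.
x_1 = 4264^2 mod 13393 = 7395.
x_2 = 7395^2 mod 13393 = 2406.
x_3 = 2406^2 mod 13393 = 3060.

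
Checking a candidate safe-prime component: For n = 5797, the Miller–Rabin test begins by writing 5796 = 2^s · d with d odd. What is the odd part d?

Halving: 5796 → 2898 → 1449; 1449 is odd.
So 5796 = 2^2 · 1449.

1449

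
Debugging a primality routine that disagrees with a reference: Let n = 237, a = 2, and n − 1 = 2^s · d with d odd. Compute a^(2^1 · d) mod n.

n − 1 = 236 = 2^2 · 59, so s = 2 and d = 59.
By repeated squaring, 2^59 ≡ 167 (mod 237).
x_0 = 167.
x_1 = 167^2 mod 237 = 160.

160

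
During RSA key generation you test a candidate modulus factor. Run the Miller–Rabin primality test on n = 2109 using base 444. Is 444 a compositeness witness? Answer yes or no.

yes

n − 1 = 2108 = 2^2 · 527, so s = 2 and d = 527.
x_0 = 444^527 mod 2109 = 999.
x_0 is neither 1 nor 2108, so continue squaring.
x_1 = 999^2 mod 2109 = 444.
Reached i = s−1 = 1 without hitting −1: 444 is a Miller–Rabin witness and 2109 is composite.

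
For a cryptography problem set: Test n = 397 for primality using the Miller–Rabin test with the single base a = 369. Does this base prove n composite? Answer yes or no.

no

n − 1 = 396 = 2^2 · 99, so s = 2 and d = 99.
x_0 = 369^99 mod 397 = 334.
x_0 is neither 1 nor 396, so continue squaring.
x_1 = 334^2 mod 397 = 396.
x_1 ≡ −1, so 369 is not a witness.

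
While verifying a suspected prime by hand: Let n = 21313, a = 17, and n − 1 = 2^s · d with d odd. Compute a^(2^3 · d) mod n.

6002

n − 1 = 21312 = 2^6 · 333, so s = 6 and d = 333.
Repeated squaring mod 21313: 17^1 ≡ 17, 17^2 ≡ 289, 17^4 ≡ 19582, 17^8 ≡ 12541, 17^16 ≡ 8054, 17^32 ≡ 11457, 17^64 ≡ 17395, 17^128 ≡ 5364, 17^256 ≡ 21259.
333 = 256 + 64 + 8 + 4 + 1, so 17^333 ≡ 21259·17395·12541·19582·17 ≡ 552 (mod 21313).
x_0 = 552.
x_1 = 552^2 mod 21313 = 6322.
x_2 = 6322^2 mod 21313 = 5809.
x_3 = 5809^2 mod 21313 = 6002.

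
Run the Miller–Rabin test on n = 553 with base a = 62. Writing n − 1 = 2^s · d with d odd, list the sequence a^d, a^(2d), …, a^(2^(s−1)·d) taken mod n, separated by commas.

97, 8, 64

n − 1 = 552 = 2^3 · 69, so s = 3 and d = 69.
x_0 = 62^69 mod 553 = 97.
x_1 = 97^2 mod 553 = 8.
x_2 = 8^2 mod 553 = 64.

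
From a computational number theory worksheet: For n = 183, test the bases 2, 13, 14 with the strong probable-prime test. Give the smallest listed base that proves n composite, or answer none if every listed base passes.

2

n − 1 = 182 = 2^1 · 91, so s = 1 and d = 91.
Base 2: x_0 = 2^91 mod 183 = 59. x_0 ∉ {1, 182} and s = 1, so 2 is a Miller–Rabin witness and 183 is composite.
Base 13: x_0 = 13^91 mod 183 = 13. x_0 ∉ {1, 182} and s = 1, so 13 is a Miller–Rabin witness and 183 is composite.
Base 14: x_0 = 14^91 mod 183 = 14. x_0 ∉ {1, 182} and s = 1, so 14 is a Miller–Rabin witness and 183 is composite.
The smallest witness among the given bases is 2.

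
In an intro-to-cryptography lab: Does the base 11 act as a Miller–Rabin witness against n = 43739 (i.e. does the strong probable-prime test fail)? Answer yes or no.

n − 1 = 43738 = 2^1 · 21869, so s = 1 and d = 21869.
x_0 = 11^21869 mod 43739 = 43738.
x_0 = 43738 ≡ −1, so 11 is not a witness.

no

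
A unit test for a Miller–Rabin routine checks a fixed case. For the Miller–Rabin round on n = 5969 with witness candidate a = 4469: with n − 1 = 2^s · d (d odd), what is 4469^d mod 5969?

n − 1 = 5968 = 2^4 · 373, so s = 4 and d = 373.
4469^373 mod 5969 = 5536.

5536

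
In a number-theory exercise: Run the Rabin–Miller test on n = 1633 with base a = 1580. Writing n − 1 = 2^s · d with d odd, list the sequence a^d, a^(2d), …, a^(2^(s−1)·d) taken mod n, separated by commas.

363, 1129, 901, 200, 808

n − 1 = 1632 = 2^5 · 51, so s = 5 and d = 51.
x_0 = 1580^51 mod 1633 = 363.
x_1 = 363^2 mod 1633 = 1129.
x_2 = 1129^2 mod 1633 = 901.
x_3 = 901^2 mod 1633 = 200.
x_4 = 200^2 mod 1633 = 808.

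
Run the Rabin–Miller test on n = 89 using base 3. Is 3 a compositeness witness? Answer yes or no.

no

n − 1 = 88 = 2^3 · 11, so s = 3 and d = 11.
x_0 = 3^11 mod 89 = 37.
x_0 is neither 1 nor 88, so continue squaring.
x_1 = 37^2 mod 89 = 34.
x_2 = 34^2 mod 89 = 88.
x_2 ≡ −1, so 3 is not a witness.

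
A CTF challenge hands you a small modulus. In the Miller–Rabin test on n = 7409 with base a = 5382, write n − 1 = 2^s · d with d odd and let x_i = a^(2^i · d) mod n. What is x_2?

n − 1 = 7408 = 2^4 · 463, so s = 4 and d = 463.
x_0 = 5382^463 mod 7409 = 3269.
x_1 = 3269^2 mod 7409 = 2583.
x_2 = 2583^2 mod 7409 = 3789.

3789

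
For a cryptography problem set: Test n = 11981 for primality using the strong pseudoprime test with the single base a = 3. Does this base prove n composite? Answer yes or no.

no

n − 1 = 11980 = 2^2 · 2995, so s = 2 and d = 2995.
x_0 = 3^2995 mod 11981 = 10772.
x_0 is neither 1 nor 11980, so continue squaring.
x_1 = 10772^2 mod 11981 = 11980.
x_1 ≡ −1, so 3 is not a witness.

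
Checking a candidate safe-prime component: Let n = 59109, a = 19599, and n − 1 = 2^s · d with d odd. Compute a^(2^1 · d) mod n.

44901

n − 1 = 59108 = 2^2 · 14777, so s = 2 and d = 14777.
By repeated squaring, 19599^14777 ≡ 25158 (mod 59109).
x_0 = 25158.
x_1 = 25158^2 mod 59109 = 44901.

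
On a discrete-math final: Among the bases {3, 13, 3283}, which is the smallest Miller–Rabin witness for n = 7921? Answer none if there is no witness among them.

3

n − 1 = 7920 = 2^4 · 495, so s = 4 and d = 495.
Base 3: x_0 = 3^495 mod 7921 = 6015. x_0 is neither 1 nor 7920, so continue squaring. x_1 = 6015^2 mod 7921 = 5018. x_2 = 5018^2 mod 7921 = 7386. x_3 = 7386^2 mod 7921 = 1069. Reached i = s−1 = 3 without hitting −1: 3 is a Miller–Rabin witness and 7921 is composite.
Base 13: x_0 = 13^495 mod 7921 = 5085. x_0 is neither 1 nor 7920, so continue squaring. x_1 = 5085^2 mod 7921 = 3081. x_2 = 3081^2 mod 7921 = 3203. x_3 = 3203^2 mod 7921 = 1514. Reached i = s−1 = 3 without hitting −1: 13 is a Miller–Rabin witness and 7921 is composite.
Base 3283: x_0 = 3283^495 mod 7921 = 6086. x_0 is neither 1 nor 7920, so continue squaring. x_1 = 6086^2 mod 7921 = 800. x_2 = 800^2 mod 7921 = 6320. x_3 = 6320^2 mod 7921 = 4718. Reached i = s−1 = 3 without hitting −1: 3283 is a Miller–Rabin witness and 7921 is composite.
The smallest witness among the given bases is 3.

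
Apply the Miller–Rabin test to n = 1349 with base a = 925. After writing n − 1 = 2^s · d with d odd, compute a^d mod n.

547

n − 1 = 1348 = 2^2 · 337, so s = 2 and d = 337.
Repeated squaring mod 1349: 925^1 ≡ 925, 925^2 ≡ 359, 925^4 ≡ 726, 925^8 ≡ 966, 925^16 ≡ 997, 925^32 ≡ 1145, 925^64 ≡ 1146, 925^128 ≡ 739, 925^256 ≡ 1125.
337 = 256 + 64 + 16 + 1, so 925^337 ≡ 1125·1146·997·925 ≡ 547 (mod 1349).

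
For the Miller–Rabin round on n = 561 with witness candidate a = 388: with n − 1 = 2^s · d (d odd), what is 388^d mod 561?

364

n − 1 = 560 = 2^4 · 35, so s = 4 and d = 35.
Repeated squaring mod 561: 388^1 ≡ 388, 388^2 ≡ 196, 388^4 ≡ 268, 388^8 ≡ 16, 388^16 ≡ 256, 388^32 ≡ 460.
35 = 32 + 2 + 1, so 388^35 ≡ 460·196·388 ≡ 364 (mod 561).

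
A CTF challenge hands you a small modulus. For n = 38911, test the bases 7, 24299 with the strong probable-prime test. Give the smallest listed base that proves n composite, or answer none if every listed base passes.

7

n − 1 = 38910 = 2^1 · 19455, so s = 1 and d = 19455.
Base 7: x_0 = 7^19455 mod 38911 = 17966. x_0 ∉ {1, 38910} and s = 1, so 7 is a Miller–Rabin witness and 38911 is composite.
Base 24299: x_0 = 24299^19455 mod 38911 = 28402. x_0 ∉ {1, 38910} and s = 1, so 24299 is a Miller–Rabin witness and 38911 is composite.
The smallest witness among the given bases is 7.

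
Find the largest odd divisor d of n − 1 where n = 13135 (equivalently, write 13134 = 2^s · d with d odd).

Halving: 13134 → 6567; 6567 is odd.
So 13134 = 2^1 · 6567.

6567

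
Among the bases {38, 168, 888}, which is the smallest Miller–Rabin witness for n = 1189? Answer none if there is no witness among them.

n − 1 = 1188 = 2^2 · 297, so s = 2 and d = 297.
Base 38: x_0 = 38^297 mod 1189 = 120. x_0 is neither 1 nor 1188, so continue squaring. x_1 = 120^2 mod 1189 = 132. Reached i = s−1 = 1 without hitting −1: 38 is a Miller–Rabin witness and 1189 is composite.
Base 168: x_0 = 168^297 mod 1189 = 886. x_0 is neither 1 nor 1188, so continue squaring. x_1 = 886^2 mod 1189 = 256. Reached i = s−1 = 1 without hitting −1: 168 is a Miller–Rabin witness and 1189 is composite.
Base 888: x_0 = 888^297 mod 1189 = 519. x_0 is neither 1 nor 1188, so continue squaring. x_1 = 519^2 mod 1189 = 647. Reached i = s−1 = 1 without hitting −1: 888 is a Miller–Rabin witness and 1189 is composite.
The smallest witness among the given bases is 38.

38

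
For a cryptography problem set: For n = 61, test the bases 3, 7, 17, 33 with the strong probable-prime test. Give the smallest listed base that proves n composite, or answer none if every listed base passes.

n − 1 = 60 = 2^2 · 15, so s = 2 and d = 15.
Base 3: x_0 = 3^15 mod 61 = 60. x_0 = 60 ≡ −1, so 3 is not a witness.
Base 7: x_0 = 7^15 mod 61 = 11. x_0 is neither 1 nor 60, so continue squaring. x_1 = 11^2 mod 61 = 60. x_1 ≡ −1, so 7 is not a witness.
Base 17: x_0 = 17^15 mod 61 = 50. x_0 is neither 1 nor 60, so continue squaring. x_1 = 50^2 mod 61 = 60. x_1 ≡ −1, so 17 is not a witness.
Base 33: x_0 = 33^15 mod 61 = 11. x_0 is neither 1 nor 60, so continue squaring. x_1 = 11^2 mod 61 = 60. x_1 ≡ −1, so 33 is not a witness.
No listed base is a witness for 61.

none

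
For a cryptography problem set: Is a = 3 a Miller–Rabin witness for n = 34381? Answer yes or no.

n − 1 = 34380 = 2^2 · 8595, so s = 2 and d = 8595.
Repeated squaring mod 34381: 3^1 ≡ 3, 3^2 ≡ 9, 3^4 ≡ 81, 3^8 ≡ 6561, 3^16 ≡ 1709, 3^32 ≡ 32677, 3^64 ≡ 15612, 3^128 ≡ 7635, 3^256 ≡ 17430, 3^512 ≡ 14384, 3^1024 ≡ 28979, 3^2048 ≡ 26516, 3^4096 ≡ 6806, 3^8192 ≡ 10429.
8595 = 8192 + 256 + 128 + 16 + 2 + 1, so 3^8595 ≡ 10429·17430·7635·1709·9·3 ≡ 34380 (mod 34381).
x_0 = 3^8595 mod 34381 = 34380.
x_0 = 34380 ≡ −1, so 3 is not a witness.

no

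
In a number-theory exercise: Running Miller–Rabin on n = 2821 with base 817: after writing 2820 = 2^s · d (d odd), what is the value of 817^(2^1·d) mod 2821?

1520

n − 1 = 2820 = 2^2 · 705, so s = 2 and d = 705.
Repeated squaring mod 2821: 817^1 ≡ 817, 817^2 ≡ 1733, 817^4 ≡ 1745, 817^8 ≡ 1166, 817^16 ≡ 2655, 817^32 ≡ 2167, 817^64 ≡ 1745, 817^128 ≡ 1166, 817^256 ≡ 2655, 817^512 ≡ 2167.
705 = 512 + 128 + 64 + 1, so 817^705 ≡ 2167·1166·1745·817 ≡ 216 (mod 2821).
x_0 = 216.
x_1 = 216^2 mod 2821 = 1520.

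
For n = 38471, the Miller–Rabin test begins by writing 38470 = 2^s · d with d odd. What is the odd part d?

19235

Halving: 38470 → 19235; 19235 is odd.
So 38470 = 2^1 · 19235.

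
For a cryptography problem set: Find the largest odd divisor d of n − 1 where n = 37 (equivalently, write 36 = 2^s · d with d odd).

Halving: 36 → 18 → 9; 9 is odd.
So 36 = 2^2 · 9.

9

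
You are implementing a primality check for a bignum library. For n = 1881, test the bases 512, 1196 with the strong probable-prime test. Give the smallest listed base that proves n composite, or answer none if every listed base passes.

n − 1 = 1880 = 2^3 · 235, so s = 3 and d = 235.
Base 512: x_0 = 512^235 mod 1881 = 1880. x_0 = 1880 ≡ −1, so 512 is not a witness.
Base 1196: x_0 = 1196^235 mod 1881 = 1880. x_0 = 1880 ≡ −1, so 1196 is not a witness.
No listed base is a witness for 1881.

none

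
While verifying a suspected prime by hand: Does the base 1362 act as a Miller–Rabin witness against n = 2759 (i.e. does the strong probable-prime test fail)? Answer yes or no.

n − 1 = 2758 = 2^1 · 1379, so s = 1 and d = 1379.
By repeated squaring, 1362^1379 ≡ 2495 (mod 2759).
x_0 = 1362^1379 mod 2759 = 2495.
x_0 ∉ {1, 2758} and s = 1, so 1362 is a Miller–Rabin witness and 2759 is composite.

yes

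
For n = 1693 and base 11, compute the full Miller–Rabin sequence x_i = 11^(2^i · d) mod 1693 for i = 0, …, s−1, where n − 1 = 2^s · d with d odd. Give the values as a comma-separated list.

n − 1 = 1692 = 2^2 · 423, so s = 2 and d = 423.
x_0 = 11^423 mod 1693 = 92.
x_1 = 92^2 mod 1693 = 1692.

92, 1692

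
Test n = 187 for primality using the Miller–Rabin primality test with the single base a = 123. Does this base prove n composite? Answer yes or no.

yes

n − 1 = 186 = 2^1 · 93, so s = 1 and d = 93.
Repeated squaring mod 187: 123^1 ≡ 123, 123^2 ≡ 169, 123^4 ≡ 137, 123^8 ≡ 69, 123^16 ≡ 86, 123^32 ≡ 103, 123^64 ≡ 137.
93 = 64 + 16 + 8 + 4 + 1, so 123^93 ≡ 137·86·69·137·123 ≡ 140 (mod 187).
x_0 = 123^93 mod 187 = 140.
x_0 ∉ {1, 186} and s = 1, so 123 is a Miller–Rabin witness and 187 is composite.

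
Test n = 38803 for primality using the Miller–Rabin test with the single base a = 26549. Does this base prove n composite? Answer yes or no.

no

n − 1 = 38802 = 2^1 · 19401, so s = 1 and d = 19401.
x_0 = 26549^19401 mod 38803 = 38802.
x_0 = 38802 ≡ −1, so 26549 is not a witness.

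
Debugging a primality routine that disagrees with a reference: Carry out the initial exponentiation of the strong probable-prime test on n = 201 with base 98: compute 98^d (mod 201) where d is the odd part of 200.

41

n − 1 = 200 = 2^3 · 25, so s = 3 and d = 25.
Repeated squaring mod 201: 98^1 ≡ 98, 98^2 ≡ 157, 98^4 ≡ 127, 98^8 ≡ 49, 98^16 ≡ 190.
25 = 16 + 8 + 1, so 98^25 ≡ 190·49·98 ≡ 41 (mod 201).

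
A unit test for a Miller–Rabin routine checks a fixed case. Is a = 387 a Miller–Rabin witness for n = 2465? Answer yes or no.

no

n − 1 = 2464 = 2^5 · 77, so s = 5 and d = 77.
By repeated squaring, 387^77 ≡ 302 (mod 2465).
x_0 = 387^77 mod 2465 = 302.
x_0 is neither 1 nor 2464, so continue squaring.
x_1 = 302^2 mod 2465 = 2464.
x_1 ≡ −1, so 387 is not a witness.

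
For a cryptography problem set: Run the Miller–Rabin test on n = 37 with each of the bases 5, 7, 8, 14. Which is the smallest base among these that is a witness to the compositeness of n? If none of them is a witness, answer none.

none

n − 1 = 36 = 2^2 · 9, so s = 2 and d = 9.
Base 5: x_0 = 5^9 mod 37 = 6. x_0 is neither 1 nor 36, so continue squaring. x_1 = 6^2 mod 37 = 36. x_1 ≡ −1, so 5 is not a witness.
Base 7: x_0 = 7^9 mod 37 = 1. x_0 = 1, so 7 is not a witness.
Base 8: x_0 = 8^9 mod 37 = 6. x_0 is neither 1 nor 36, so continue squaring. x_1 = 6^2 mod 37 = 36. x_1 ≡ −1, so 8 is not a witness.
Base 14: x_0 = 14^9 mod 37 = 31. x_0 is neither 1 nor 36, so continue squaring. x_1 = 31^2 mod 37 = 36. x_1 ≡ −1, so 14 is not a witness.
No listed base is a witness for 37.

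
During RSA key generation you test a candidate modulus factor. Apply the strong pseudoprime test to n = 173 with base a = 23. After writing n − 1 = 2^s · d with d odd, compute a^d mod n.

1

n − 1 = 172 = 2^2 · 43, so s = 2 and d = 43.
Repeated squaring mod 173: 23^1 ≡ 23, 23^2 ≡ 10, 23^4 ≡ 100, 23^8 ≡ 139, 23^16 ≡ 118, 23^32 ≡ 84.
43 = 32 + 8 + 2 + 1, so 23^43 ≡ 84·139·10·23 ≡ 1 (mod 173).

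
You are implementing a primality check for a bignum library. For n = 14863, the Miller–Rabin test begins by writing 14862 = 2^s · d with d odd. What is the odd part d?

Halving: 14862 → 7431; 7431 is odd.
So 14862 = 2^1 · 7431.

7431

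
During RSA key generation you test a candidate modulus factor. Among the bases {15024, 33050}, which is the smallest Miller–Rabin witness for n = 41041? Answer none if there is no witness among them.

n − 1 = 41040 = 2^4 · 2565, so s = 4 and d = 2565.
Base 15024: x_0 = 15024^2565 mod 41041 = 1. x_0 = 1, so 15024 is not a witness.
Base 33050: x_0 = 33050^2565 mod 41041 = 41040. x_0 = 41040 ≡ −1, so 33050 is not a witness.
No listed base is a witness for 41041.

none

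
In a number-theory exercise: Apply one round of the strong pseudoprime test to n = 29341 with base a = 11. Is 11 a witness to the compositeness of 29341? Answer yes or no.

n − 1 = 29340 = 2^2 · 7335, so s = 2 and d = 7335.
Repeated squaring mod 29341: 11^1 ≡ 11, 11^2 ≡ 121, 11^4 ≡ 14641, 11^8 ≡ 22876, 11^16 ≡ 14641, 11^32 ≡ 22876, 11^64 ≡ 14641, 11^128 ≡ 22876, 11^256 ≡ 14641, 11^512 ≡ 22876, 11^1024 ≡ 14641, 11^2048 ≡ 22876, 11^4096 ≡ 14641.
7335 = 4096 + 2048 + 1024 + 128 + 32 + 4 + 2 + 1, so 11^7335 ≡ 14641·22876·14641·22876·22876·14641·121·11 ≡ 1331 (mod 29341).
x_0 = 11^7335 mod 29341 = 1331.
x_0 is neither 1 nor 29340, so continue squaring.
x_1 = 1331^2 mod 29341 = 11101.
Reached i = s−1 = 1 without hitting −1: 11 is a Miller–Rabin witness and 29341 is composite.

yes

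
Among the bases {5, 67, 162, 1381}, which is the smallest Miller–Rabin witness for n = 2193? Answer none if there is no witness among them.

n − 1 = 2192 = 2^4 · 137, so s = 4 and d = 137.
Base 5: x_0 = 5^137 mod 2193 = 335. x_0 is neither 1 nor 2192, so continue squaring. x_1 = 335^2 mod 2193 = 382. x_2 = 382^2 mod 2193 = 1186. x_3 = 1186^2 mod 2193 = 883. Reached i = s−1 = 3 without hitting −1: 5 is a Miller–Rabin witness and 2193 is composite.
Base 67: x_0 = 67^137 mod 2193 = 1648. x_0 is neither 1 nor 2192, so continue squaring. x_1 = 1648^2 mod 2193 = 970. x_2 = 970^2 mod 2193 = 103. x_3 = 103^2 mod 2193 = 1837. Reached i = s−1 = 3 without hitting −1: 67 is a Miller–Rabin witness and 2193 is composite.
Base 162: x_0 = 162^137 mod 2193 = 2049. x_0 is neither 1 nor 2192, so continue squaring. x_1 = 2049^2 mod 2193 = 999. x_2 = 999^2 mod 2193 = 186. x_3 = 186^2 mod 2193 = 1701. Reached i = s−1 = 3 without hitting −1: 162 is a Miller–Rabin witness and 2193 is composite.
Base 1381: x_0 = 1381^137 mod 2193 = 1840. x_0 is neither 1 nor 2192, so continue squaring. x_1 = 1840^2 mod 2193 = 1801. x_2 = 1801^2 mod 2193 = 154. x_3 = 154^2 mod 2193 = 1786. Reached i = s−1 = 3 without hitting −1: 1381 is a Miller–Rabin witness and 2193 is composite.
The smallest witness among the given bases is 5.

5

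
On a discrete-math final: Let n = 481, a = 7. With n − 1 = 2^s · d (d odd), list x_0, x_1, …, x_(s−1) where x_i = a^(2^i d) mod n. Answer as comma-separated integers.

n − 1 = 480 = 2^5 · 15, so s = 5 and d = 15.
x_0 = 7^15 mod 481 = 174.
x_1 = 174^2 mod 481 = 454.
x_2 = 454^2 mod 481 = 248.
x_3 = 248^2 mod 481 = 417.
x_4 = 417^2 mod 481 = 248.

174, 454, 248, 417, 248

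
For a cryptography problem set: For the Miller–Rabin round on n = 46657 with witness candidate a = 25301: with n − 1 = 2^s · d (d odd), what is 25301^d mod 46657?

n − 1 = 46656 = 2^6 · 729, so s = 6 and d = 729.
By repeated squaring, 25301^729 ≡ 39404 (mod 46657).

39404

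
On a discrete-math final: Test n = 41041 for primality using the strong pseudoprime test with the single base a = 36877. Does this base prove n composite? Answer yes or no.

no

n − 1 = 41040 = 2^4 · 2565, so s = 4 and d = 2565.
x_0 = 36877^2565 mod 41041 = 1.
x_0 = 1, so 36877 is not a witness.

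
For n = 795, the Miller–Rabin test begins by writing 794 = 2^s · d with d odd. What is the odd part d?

397

Halving: 794 → 397; 397 is odd.
So 794 = 2^1 · 397.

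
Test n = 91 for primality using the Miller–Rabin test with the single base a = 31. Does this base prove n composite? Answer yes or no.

yes

n − 1 = 90 = 2^1 · 45, so s = 1 and d = 45.
By repeated squaring, 31^45 ≡ 83 (mod 91).
x_0 = 31^45 mod 91 = 83.
x_0 ∉ {1, 90} and s = 1, so 31 is a Miller–Rabin witness and 91 is composite.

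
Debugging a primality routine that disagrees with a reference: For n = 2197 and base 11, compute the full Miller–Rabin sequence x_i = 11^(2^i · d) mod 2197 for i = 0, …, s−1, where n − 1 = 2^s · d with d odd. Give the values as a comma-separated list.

n − 1 = 2196 = 2^2 · 549, so s = 2 and d = 549.
x_0 = 11^549 mod 2197 = 2049.
x_1 = 2049^2 mod 2197 = 2131.

2049, 2131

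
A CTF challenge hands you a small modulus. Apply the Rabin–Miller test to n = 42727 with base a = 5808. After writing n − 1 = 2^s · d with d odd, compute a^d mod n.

n − 1 = 42726 = 2^1 · 21363, so s = 1 and d = 21363.
By repeated squaring, 5808^21363 ≡ 42726 (mod 42727).

42726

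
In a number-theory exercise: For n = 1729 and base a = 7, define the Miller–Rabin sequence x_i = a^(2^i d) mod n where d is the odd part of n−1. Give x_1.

77

n − 1 = 1728 = 2^6 · 27, so s = 6 and d = 27.
x_0 = 7^27 mod 1729 = 343.
x_1 = 343^2 mod 1729 = 77.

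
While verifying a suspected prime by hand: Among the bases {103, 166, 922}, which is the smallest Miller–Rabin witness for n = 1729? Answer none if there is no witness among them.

n − 1 = 1728 = 2^6 · 27, so s = 6 and d = 27.
Base 103: x_0 = 103^27 mod 1729 = 1728. x_0 = 1728 ≡ −1, so 103 is not a witness.
Base 166: x_0 = 166^27 mod 1729 = 1728. x_0 = 1728 ≡ −1, so 166 is not a witness.
Base 922: x_0 = 922^27 mod 1729 = 1728. x_0 = 1728 ≡ −1, so 922 is not a witness.
No listed base is a witness for 1729.

none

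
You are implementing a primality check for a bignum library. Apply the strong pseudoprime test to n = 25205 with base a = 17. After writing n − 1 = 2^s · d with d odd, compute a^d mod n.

n − 1 = 25204 = 2^2 · 6301, so s = 2 and d = 6301.
Repeated squaring mod 25205: 17^1 ≡ 17, 17^2 ≡ 289, 17^4 ≡ 7906, 17^8 ≡ 21641, 17^16 ≡ 23981, 17^32 ≡ 11081, 17^64 ≡ 15006, 17^128 ≡ 23771, 17^256 ≡ 14751, 17^512 ≡ 22441, 17^1024 ≡ 2581, 17^2048 ≡ 7441, 17^4096 ≡ 18301.
6301 = 4096 + 2048 + 128 + 16 + 8 + 4 + 1, so 17^6301 ≡ 18301·7441·23771·23981·21641·7906·17 ≡ 2857 (mod 25205).

2857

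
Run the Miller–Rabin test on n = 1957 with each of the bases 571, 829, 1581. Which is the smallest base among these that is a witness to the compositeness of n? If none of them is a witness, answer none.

829

n − 1 = 1956 = 2^2 · 489, so s = 2 and d = 489.
Base 571: x_0 = 571^489 mod 1957 = 1. x_0 = 1, so 571 is not a witness.
Base 829: x_0 = 829^489 mod 1957 = 816. x_0 is neither 1 nor 1956, so continue squaring. x_1 = 816^2 mod 1957 = 476. Reached i = s−1 = 1 without hitting −1: 829 is a Miller–Rabin witness and 1957 is composite.
Base 1581: x_0 = 1581^489 mod 1957 = 957. x_0 is neither 1 nor 1956, so continue squaring. x_1 = 957^2 mod 1957 = 1930. Reached i = s−1 = 1 without hitting −1: 1581 is a Miller–Rabin witness and 1957 is composite.
The smallest witness among the given bases is 829.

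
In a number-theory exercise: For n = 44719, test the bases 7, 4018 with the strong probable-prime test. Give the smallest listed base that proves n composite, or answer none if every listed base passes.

n − 1 = 44718 = 2^1 · 22359, so s = 1 and d = 22359.
Base 7: x_0 = 7^22359 mod 44719 = 14930. x_0 ∉ {1, 44718} and s = 1, so 7 is a Miller–Rabin witness and 44719 is composite.
Base 4018: x_0 = 4018^22359 mod 44719 = 13696. x_0 ∉ {1, 44718} and s = 1, so 4018 is a Miller–Rabin witness and 44719 is composite.
The smallest witness among the given bases is 7.

7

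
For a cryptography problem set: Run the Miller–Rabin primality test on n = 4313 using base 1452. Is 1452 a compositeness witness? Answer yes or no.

n − 1 = 4312 = 2^3 · 539, so s = 3 and d = 539.
x_0 = 1452^539 mod 4313 = 3888.
x_0 is neither 1 nor 4312, so continue squaring.
x_1 = 3888^2 mod 4313 = 3792.
x_2 = 3792^2 mod 4313 = 4035.
Reached i = s−1 = 2 without hitting −1: 1452 is a Miller–Rabin witness and 4313 is composite.

yes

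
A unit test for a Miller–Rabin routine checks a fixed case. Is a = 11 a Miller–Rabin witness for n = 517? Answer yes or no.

n − 1 = 516 = 2^2 · 129, so s = 2 and d = 129.
x_0 = 11^129 mod 517 = 308.
x_0 is neither 1 nor 516, so continue squaring.
x_1 = 308^2 mod 517 = 253.
Reached i = s−1 = 1 without hitting −1: 11 is a Miller–Rabin witness and 517 is composite.

yes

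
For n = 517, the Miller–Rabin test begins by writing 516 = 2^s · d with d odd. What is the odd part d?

Halving: 516 → 258 → 129; 129 is odd.
So 516 = 2^2 · 129.

129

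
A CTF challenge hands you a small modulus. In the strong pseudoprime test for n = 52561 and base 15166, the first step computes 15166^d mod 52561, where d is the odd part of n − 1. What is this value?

n − 1 = 52560 = 2^4 · 3285, so s = 4 and d = 3285.
15166^3285 mod 52561 = 41815.

41815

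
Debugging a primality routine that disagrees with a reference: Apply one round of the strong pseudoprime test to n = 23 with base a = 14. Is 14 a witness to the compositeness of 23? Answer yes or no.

no

n − 1 = 22 = 2^1 · 11, so s = 1 and d = 11.
x_0 = 14^11 mod 23 = 22.
x_0 = 22 ≡ −1, so 14 is not a witness.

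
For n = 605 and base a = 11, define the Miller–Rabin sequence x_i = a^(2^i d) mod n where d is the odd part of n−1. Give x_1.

n − 1 = 604 = 2^2 · 151, so s = 2 and d = 151.
x_0 = 11^151 mod 605 = 121.
x_1 = 121^2 mod 605 = 121.

121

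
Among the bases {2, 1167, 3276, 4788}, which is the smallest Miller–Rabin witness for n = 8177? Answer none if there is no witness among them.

2

n − 1 = 8176 = 2^4 · 511, so s = 4 and d = 511.
Base 2: x_0 = 2^511 mod 8177 = 128. x_0 is neither 1 nor 8176, so continue squaring. x_1 = 128^2 mod 8177 = 30. x_2 = 30^2 mod 8177 = 900. x_3 = 900^2 mod 8177 = 477. Reached i = s−1 = 3 without hitting −1: 2 is a Miller–Rabin witness and 8177 is composite.
Base 1167: x_0 = 1167^511 mod 8177 = 2649. x_0 is neither 1 nor 8176, so continue squaring. x_1 = 2649^2 mod 8177 = 1335. x_2 = 1335^2 mod 8177 = 7816. x_3 = 7816^2 mod 8177 = 7666. Reached i = s−1 = 3 without hitting −1: 1167 is a Miller–Rabin witness and 8177 is composite.
Base 3276: x_0 = 3276^511 mod 8177 = 4277. x_0 is neither 1 nor 8176, so continue squaring. x_1 = 4277^2 mod 8177 = 780. x_2 = 780^2 mod 8177 = 3302. x_3 = 3302^2 mod 8177 = 3263. Reached i = s−1 = 3 without hitting −1: 3276 is a Miller–Rabin witness and 8177 is composite.
Base 4788: x_0 = 4788^511 mod 8177 = 2292. x_0 is neither 1 nor 8176, so continue squaring. x_1 = 2292^2 mod 8177 = 3630. x_2 = 3630^2 mod 8177 = 3753. x_3 = 3753^2 mod 8177 = 4215. Reached i = s−1 = 3 without hitting −1: 4788 is a Miller–Rabin witness and 8177 is composite.
The smallest witness among the given bases is 2.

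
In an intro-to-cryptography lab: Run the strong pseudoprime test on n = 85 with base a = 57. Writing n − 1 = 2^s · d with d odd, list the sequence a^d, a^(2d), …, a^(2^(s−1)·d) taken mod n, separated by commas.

n − 1 = 84 = 2^2 · 21, so s = 2 and d = 21.
x_0 = 57^21 mod 85 = 7.
x_1 = 7^2 mod 85 = 49.

7, 49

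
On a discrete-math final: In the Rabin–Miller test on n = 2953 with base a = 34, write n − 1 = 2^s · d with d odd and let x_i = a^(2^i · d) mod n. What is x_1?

1727

n − 1 = 2952 = 2^3 · 369, so s = 3 and d = 369.
Repeated squaring mod 2953: 34^1 ≡ 34, 34^2 ≡ 1156, 34^4 ≡ 1580, 34^8 ≡ 1115, 34^16 ≡ 12, 34^32 ≡ 144, 34^64 ≡ 65, 34^128 ≡ 1272, 34^256 ≡ 2693.
369 = 256 + 64 + 32 + 16 + 1, so 34^369 ≡ 2693·65·144·12·34 ≡ 2014 (mod 2953).
x_0 = 2014.
x_1 = 2014^2 mod 2953 = 1727.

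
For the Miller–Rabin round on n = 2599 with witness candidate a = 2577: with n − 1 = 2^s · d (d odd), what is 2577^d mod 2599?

760

n − 1 = 2598 = 2^1 · 1299, so s = 1 and d = 1299.
2577^1299 mod 2599 = 760.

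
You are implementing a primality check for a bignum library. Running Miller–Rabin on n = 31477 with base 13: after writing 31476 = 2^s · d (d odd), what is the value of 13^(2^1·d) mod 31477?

1

n − 1 = 31476 = 2^2 · 7869, so s = 2 and d = 7869.
x_0 = 13^7869 mod 31477 = 31476.
x_1 = 31476^2 mod 31477 = 1.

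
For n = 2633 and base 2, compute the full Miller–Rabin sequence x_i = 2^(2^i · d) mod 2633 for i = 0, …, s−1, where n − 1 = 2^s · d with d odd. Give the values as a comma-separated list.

1224, 2632, 1

n − 1 = 2632 = 2^3 · 329, so s = 3 and d = 329.
x_0 = 2^329 mod 2633 = 1224.
x_1 = 1224^2 mod 2633 = 2632.
x_2 = 2632^2 mod 2633 = 1.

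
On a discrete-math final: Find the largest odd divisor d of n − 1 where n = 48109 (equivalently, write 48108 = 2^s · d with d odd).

12027

Halving: 48108 → 24054 → 12027; 12027 is odd.
So 48108 = 2^2 · 12027.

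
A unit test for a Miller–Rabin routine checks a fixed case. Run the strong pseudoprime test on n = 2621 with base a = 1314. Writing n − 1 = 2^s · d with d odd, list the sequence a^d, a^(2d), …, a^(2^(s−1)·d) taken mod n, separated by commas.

n − 1 = 2620 = 2^2 · 655, so s = 2 and d = 655.
x_0 = 1314^655 mod 2621 = 2620.
x_1 = 2620^2 mod 2621 = 1.

2620, 1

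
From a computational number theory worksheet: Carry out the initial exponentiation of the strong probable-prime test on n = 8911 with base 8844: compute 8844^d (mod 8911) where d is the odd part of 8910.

2680

n − 1 = 8910 = 2^1 · 4455, so s = 1 and d = 4455.
Repeated squaring mod 8911: 8844^1 ≡ 8844, 8844^2 ≡ 4489, 8844^4 ≡ 3350, 8844^8 ≡ 3551, 8844^16 ≡ 536, 8844^32 ≡ 2144, 8844^64 ≡ 7571, 8844^128 ≡ 4489, 8844^256 ≡ 3350, 8844^512 ≡ 3551, 8844^1024 ≡ 536, 8844^2048 ≡ 2144, 8844^4096 ≡ 7571.
4455 = 4096 + 256 + 64 + 32 + 4 + 2 + 1, so 8844^4455 ≡ 7571·3350·7571·2144·3350·4489·8844 ≡ 2680 (mod 8911).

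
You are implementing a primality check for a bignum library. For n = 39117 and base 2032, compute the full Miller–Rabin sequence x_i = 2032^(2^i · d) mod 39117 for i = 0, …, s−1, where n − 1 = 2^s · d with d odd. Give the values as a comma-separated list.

24580, 14335

n − 1 = 39116 = 2^2 · 9779, so s = 2 and d = 9779.
x_0 = 2032^9779 mod 39117 = 24580.
x_1 = 24580^2 mod 39117 = 14335.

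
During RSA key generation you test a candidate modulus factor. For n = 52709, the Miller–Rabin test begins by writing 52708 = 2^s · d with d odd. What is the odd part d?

Halving: 52708 → 26354 → 13177; 13177 is odd.
So 52708 = 2^2 · 13177.

13177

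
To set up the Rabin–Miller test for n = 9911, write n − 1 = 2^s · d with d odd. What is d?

4955

Halving: 9910 → 4955; 4955 is odd.
So 9910 = 2^1 · 4955.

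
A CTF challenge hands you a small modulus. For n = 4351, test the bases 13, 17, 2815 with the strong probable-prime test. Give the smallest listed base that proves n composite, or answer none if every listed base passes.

n − 1 = 4350 = 2^1 · 2175, so s = 1 and d = 2175.
Base 13: x_0 = 13^2175 mod 4351 = 3086. x_0 ∉ {1, 4350} and s = 1, so 13 is a Miller–Rabin witness and 4351 is composite.
Base 17: x_0 = 17^2175 mod 4351 = 2306. x_0 ∉ {1, 4350} and s = 1, so 17 is a Miller–Rabin witness and 4351 is composite.
Base 2815: x_0 = 2815^2175 mod 4351 = 335. x_0 ∉ {1, 4350} and s = 1, so 2815 is a Miller–Rabin witness and 4351 is composite.
The smallest witness among the given bases is 13.

13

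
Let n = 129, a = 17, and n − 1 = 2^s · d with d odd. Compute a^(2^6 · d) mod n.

n − 1 = 128 = 2^7 · 1, so s = 7 and d = 1.
x_0 = 17^1 mod 129 = 17.
x_1 = 17^2 mod 129 = 31.
x_2 = 31^2 mod 129 = 58.
x_3 = 58^2 mod 129 = 10.
x_4 = 10^2 mod 129 = 100.
x_5 = 100^2 mod 129 = 67.
x_6 = 67^2 mod 129 = 103.

103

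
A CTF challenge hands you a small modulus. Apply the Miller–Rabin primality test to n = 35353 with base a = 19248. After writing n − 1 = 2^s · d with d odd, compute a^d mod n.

n − 1 = 35352 = 2^3 · 4419, so s = 3 and d = 4419.
Repeated squaring mod 35353: 19248^1 ≡ 19248, 19248^2 ≡ 21417, 19248^4 ≡ 18067, 19248^8 ≡ 2240, 19248^16 ≡ 32827, 19248^32 ≡ 17136, 19248^64 ≡ 478, 19248^128 ≡ 16366, 19248^256 ≡ 11628, 19248^512 ≡ 20512, 19248^1024 ≡ 6091, 19248^2048 ≡ 14984, 19248^4096 ≡ 28706.
4419 = 4096 + 256 + 64 + 2 + 1, so 19248^4419 ≡ 28706·11628·478·21417·19248 ≡ 25209 (mod 35353).

25209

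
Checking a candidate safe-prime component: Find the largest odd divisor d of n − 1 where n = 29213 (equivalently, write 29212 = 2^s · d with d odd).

7303

Halving: 29212 → 14606 → 7303; 7303 is odd.
So 29212 = 2^2 · 7303.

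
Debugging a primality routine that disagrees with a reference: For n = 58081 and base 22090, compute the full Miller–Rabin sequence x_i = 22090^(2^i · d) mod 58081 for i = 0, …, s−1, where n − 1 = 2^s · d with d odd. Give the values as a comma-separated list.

n − 1 = 58080 = 2^5 · 1815, so s = 5 and d = 1815.
x_0 = 22090^1815 mod 58081 = 42962.
x_1 = 42962^2 mod 58081 = 35426.
x_2 = 35426^2 mod 58081 = 45309.
x_3 = 45309^2 mod 58081 = 32536.
x_4 = 32536^2 mod 58081 = 6990.

42962, 35426, 45309, 32536, 6990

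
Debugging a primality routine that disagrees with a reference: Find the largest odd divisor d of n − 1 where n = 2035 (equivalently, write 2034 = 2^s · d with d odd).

1017

Halving: 2034 → 1017; 1017 is odd.
So 2034 = 2^1 · 1017.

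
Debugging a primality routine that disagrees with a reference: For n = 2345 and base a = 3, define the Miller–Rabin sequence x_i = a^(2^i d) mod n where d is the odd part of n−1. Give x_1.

844

n − 1 = 2344 = 2^3 · 293, so s = 3 and d = 293.
x_0 = 3^293 mod 2345 = 1048.
x_1 = 1048^2 mod 2345 = 844.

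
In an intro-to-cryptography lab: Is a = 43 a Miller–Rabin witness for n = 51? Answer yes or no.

n − 1 = 50 = 2^1 · 25, so s = 1 and d = 25.
Repeated squaring mod 51: 43^1 ≡ 43, 43^2 ≡ 13, 43^4 ≡ 16, 43^8 ≡ 1, 43^16 ≡ 1.
25 = 16 + 8 + 1, so 43^25 ≡ 1·1·43 ≡ 43 (mod 51).
x_0 = 43^25 mod 51 = 43.
x_0 ∉ {1, 50} and s = 1, so 43 is a Miller–Rabin witness and 51 is composite.

yes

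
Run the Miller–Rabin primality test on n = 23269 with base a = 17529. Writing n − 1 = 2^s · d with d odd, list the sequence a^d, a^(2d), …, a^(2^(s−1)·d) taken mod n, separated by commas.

20403, 23268

n − 1 = 23268 = 2^2 · 5817, so s = 2 and d = 5817.
x_0 = 17529^5817 mod 23269 = 20403.
x_1 = 20403^2 mod 23269 = 23268.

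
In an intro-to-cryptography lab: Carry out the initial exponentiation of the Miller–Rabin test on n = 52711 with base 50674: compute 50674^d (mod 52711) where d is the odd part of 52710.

1

n − 1 = 52710 = 2^1 · 26355, so s = 1 and d = 26355.
50674^26355 mod 52711 = 1.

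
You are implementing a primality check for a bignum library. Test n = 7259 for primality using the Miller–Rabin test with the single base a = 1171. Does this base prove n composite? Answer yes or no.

n − 1 = 7258 = 2^1 · 3629, so s = 1 and d = 3629.
x_0 = 1171^3629 mod 7259 = 7193.
x_0 ∉ {1, 7258} and s = 1, so 1171 is a Miller–Rabin witness and 7259 is composite.

yes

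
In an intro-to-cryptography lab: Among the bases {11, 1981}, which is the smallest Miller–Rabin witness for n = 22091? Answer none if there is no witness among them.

none

n − 1 = 22090 = 2^1 · 11045, so s = 1 and d = 11045.
Base 11: x_0 = 11^11045 mod 22091 = 22090. x_0 = 22090 ≡ −1, so 11 is not a witness.
Base 1981: x_0 = 1981^11045 mod 22091 = 1. x_0 = 1, so 1981 is not a witness.
No listed base is a witness for 22091.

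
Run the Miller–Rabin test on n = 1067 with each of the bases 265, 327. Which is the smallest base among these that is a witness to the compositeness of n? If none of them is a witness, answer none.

n − 1 = 1066 = 2^1 · 533, so s = 1 and d = 533.
Base 265: x_0 = 265^533 mod 1067 = 331. x_0 ∉ {1, 1066} and s = 1, so 265 is a Miller–Rabin witness and 1067 is composite.
Base 327: x_0 = 327^533 mod 1067 = 644. x_0 ∉ {1, 1066} and s = 1, so 327 is a Miller–Rabin witness and 1067 is composite.
The smallest witness among the given bases is 265.

265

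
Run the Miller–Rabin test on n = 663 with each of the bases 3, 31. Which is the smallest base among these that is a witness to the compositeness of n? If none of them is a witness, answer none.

n − 1 = 662 = 2^1 · 331, so s = 1 and d = 331.
Base 3: x_0 = 3^331 mod 663 = 432. x_0 ∉ {1, 662} and s = 1, so 3 is a Miller–Rabin witness and 663 is composite.
Base 31: x_0 = 31^331 mod 663 = 112. x_0 ∉ {1, 662} and s = 1, so 31 is a Miller–Rabin witness and 663 is composite.
The smallest witness among the given bases is 3.

3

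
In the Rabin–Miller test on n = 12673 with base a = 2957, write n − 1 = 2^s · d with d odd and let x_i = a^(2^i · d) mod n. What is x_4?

n − 1 = 12672 = 2^7 · 99, so s = 7 and d = 99.
x_0 = 2957^99 mod 12673 = 11570.
x_1 = 11570^2 mod 12673 = 1.
x_2 = 1^2 mod 12673 = 1.
x_3 = 1^2 mod 12673 = 1.
x_4 = 1^2 mod 12673 = 1.

1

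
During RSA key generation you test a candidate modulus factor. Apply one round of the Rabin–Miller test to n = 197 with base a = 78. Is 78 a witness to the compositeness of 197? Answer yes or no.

n − 1 = 196 = 2^2 · 49, so s = 2 and d = 49.
Repeated squaring mod 197: 78^1 ≡ 78, 78^2 ≡ 174, 78^4 ≡ 135, 78^8 ≡ 101, 78^16 ≡ 154, 78^32 ≡ 76.
49 = 32 + 16 + 1, so 78^49 ≡ 76·154·78 ≡ 14 (mod 197).
x_0 = 78^49 mod 197 = 14.
x_0 is neither 1 nor 196, so continue squaring.
x_1 = 14^2 mod 197 = 196.
x_1 ≡ −1, so 78 is not a witness.

no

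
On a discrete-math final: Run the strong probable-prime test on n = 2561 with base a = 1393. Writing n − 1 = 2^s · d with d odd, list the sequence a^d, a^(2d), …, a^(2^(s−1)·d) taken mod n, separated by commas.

n − 1 = 2560 = 2^9 · 5, so s = 9 and d = 5.
x_0 = 1393^5 mod 2561 = 1787.
x_1 = 1787^2 mod 2561 = 2363.
x_2 = 2363^2 mod 2561 = 789.
x_3 = 789^2 mod 2561 = 198.
x_4 = 198^2 mod 2561 = 789.
x_5 = 789^2 mod 2561 = 198.
x_6 = 198^2 mod 2561 = 789.
x_7 = 789^2 mod 2561 = 198.
x_8 = 198^2 mod 2561 = 789.

1787, 2363, 789, 198, 789, 198, 789, 198, 789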